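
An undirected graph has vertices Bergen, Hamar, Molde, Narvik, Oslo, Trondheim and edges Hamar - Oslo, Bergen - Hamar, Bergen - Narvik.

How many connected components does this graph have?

From Bergen: component {Bergen, Hamar, Narvik, Oslo}.
From Molde: component {Molde}.
From Trondheim: component {Trondheim}.
That's 3 components.

3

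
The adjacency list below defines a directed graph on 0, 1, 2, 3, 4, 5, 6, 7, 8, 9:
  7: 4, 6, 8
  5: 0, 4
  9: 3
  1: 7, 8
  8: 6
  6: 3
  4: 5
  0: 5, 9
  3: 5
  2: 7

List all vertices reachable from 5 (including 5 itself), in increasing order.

Start at 5.
Its neighbours: 0, 4.
Then their neighbours: 9.
Then next layer: 3.
Nothing further is reachable.

0, 3, 4, 5, 9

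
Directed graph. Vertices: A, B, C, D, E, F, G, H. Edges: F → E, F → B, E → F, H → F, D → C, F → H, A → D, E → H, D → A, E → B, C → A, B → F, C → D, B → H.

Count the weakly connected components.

3

From A: component {A, C, D}.
From B: component {B, E, F, H}.
From G: component {G}.
That's 3 components.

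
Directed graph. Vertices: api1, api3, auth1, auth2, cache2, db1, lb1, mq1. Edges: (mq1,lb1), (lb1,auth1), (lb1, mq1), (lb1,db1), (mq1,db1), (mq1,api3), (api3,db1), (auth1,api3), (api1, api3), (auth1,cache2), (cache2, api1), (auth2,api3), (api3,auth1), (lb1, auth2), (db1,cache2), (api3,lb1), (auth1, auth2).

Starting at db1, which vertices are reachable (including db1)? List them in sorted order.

Start at db1.
Its neighbours: cache2.
Then their neighbours: api1.
Then next layer: api3.
Then next layer: auth1, lb1.
Then next layer: auth2, mq1.
Every vertex is now reached.

api1, api3, auth1, auth2, cache2, db1, lb1, mq1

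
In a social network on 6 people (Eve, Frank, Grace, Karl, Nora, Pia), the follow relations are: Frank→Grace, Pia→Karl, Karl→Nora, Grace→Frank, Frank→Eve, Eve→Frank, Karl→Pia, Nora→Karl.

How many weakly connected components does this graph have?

2

From Eve: component {Eve, Frank, Grace}.
From Karl: component {Karl, Nora, Pia}.
That's 2 components.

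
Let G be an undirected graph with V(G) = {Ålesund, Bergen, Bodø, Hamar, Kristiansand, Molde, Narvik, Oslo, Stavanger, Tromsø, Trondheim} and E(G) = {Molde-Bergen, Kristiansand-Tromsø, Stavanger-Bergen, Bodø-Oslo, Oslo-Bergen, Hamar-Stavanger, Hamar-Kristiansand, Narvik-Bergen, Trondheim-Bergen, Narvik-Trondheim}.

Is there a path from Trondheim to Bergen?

Explore from Trondheim.
Distance 1: reach Bergen, Narvik.
Found Bergen.

Yes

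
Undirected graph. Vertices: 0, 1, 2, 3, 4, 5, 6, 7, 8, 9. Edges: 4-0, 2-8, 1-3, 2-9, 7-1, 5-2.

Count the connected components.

From 0: component {0, 4}.
From 1: component {1, 3, 7}.
From 2: component {2, 5, 8, 9}.
From 6: component {6}.
That's 4 components.

4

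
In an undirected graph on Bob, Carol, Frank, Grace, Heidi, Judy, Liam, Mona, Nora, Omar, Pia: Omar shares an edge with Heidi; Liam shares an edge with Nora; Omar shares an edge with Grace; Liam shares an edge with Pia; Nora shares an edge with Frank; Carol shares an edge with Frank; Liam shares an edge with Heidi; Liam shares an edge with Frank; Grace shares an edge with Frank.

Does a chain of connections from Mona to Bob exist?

No

Mona has no edges, so nothing is reachable from it.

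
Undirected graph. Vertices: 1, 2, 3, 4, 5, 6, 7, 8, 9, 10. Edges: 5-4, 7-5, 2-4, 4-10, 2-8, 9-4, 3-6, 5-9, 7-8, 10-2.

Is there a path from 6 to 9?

Explore from 6.
Distance 1: reach 3.
The search is exhausted without reaching 9; it lies in a different component.

No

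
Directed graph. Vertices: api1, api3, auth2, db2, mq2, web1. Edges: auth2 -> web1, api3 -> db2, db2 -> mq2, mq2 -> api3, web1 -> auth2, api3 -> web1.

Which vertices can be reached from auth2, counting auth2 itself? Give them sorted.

Start at auth2.
Its neighbours: web1.
Nothing further is reachable.

auth2, web1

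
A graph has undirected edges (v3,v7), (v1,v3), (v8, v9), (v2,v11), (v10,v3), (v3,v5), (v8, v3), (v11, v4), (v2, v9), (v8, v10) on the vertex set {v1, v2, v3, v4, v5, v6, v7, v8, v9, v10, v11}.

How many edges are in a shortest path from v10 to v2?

3

Distance 0: v10.
Distance 1: v3, v8.
Distance 2: v1, v5, v7, v9.
Distance 3: v2 — contains v2.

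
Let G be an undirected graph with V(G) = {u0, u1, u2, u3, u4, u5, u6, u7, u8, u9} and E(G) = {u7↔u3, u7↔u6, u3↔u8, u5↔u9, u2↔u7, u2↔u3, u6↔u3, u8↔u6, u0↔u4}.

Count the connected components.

From u0: component {u0, u4}.
From u1: component {u1}.
From u2: component {u2, u3, u6, u7, u8}.
From u5: component {u5, u9}.
That's 4 components.

4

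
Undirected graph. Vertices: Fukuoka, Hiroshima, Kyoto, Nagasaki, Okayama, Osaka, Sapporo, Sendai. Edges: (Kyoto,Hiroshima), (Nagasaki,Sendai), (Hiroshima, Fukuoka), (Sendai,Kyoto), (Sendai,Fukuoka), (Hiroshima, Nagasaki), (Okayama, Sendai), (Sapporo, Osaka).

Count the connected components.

2

From Fukuoka: component {Fukuoka, Hiroshima, Kyoto, Nagasaki, Okayama, Sendai}.
From Osaka: component {Osaka, Sapporo}.
That's 2 components.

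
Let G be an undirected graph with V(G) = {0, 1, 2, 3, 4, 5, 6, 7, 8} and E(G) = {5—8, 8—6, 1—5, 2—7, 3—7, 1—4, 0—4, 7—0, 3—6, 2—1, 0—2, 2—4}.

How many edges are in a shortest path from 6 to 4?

Distance 0: 6.
Distance 1: 3, 8.
Distance 2: 5, 7.
Distance 3: 0, 1, 2.
Distance 4: 4 — contains 4.

4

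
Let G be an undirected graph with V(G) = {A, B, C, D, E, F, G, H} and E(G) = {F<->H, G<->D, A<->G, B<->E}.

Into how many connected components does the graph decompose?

4

From A: component {A, D, G}.
From B: component {B, E}.
From C: component {C}.
From F: component {F, H}.
That's 4 components.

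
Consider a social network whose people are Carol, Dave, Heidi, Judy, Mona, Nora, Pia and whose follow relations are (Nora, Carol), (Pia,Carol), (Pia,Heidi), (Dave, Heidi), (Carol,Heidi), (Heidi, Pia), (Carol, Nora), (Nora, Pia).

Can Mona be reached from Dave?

No

Explore from Dave.
Distance 1: reach Heidi.
Distance 2: reach Pia.
Distance 3: reach Carol.
Distance 4: reach Nora.
The search from Dave is exhausted; no directed path reaches Mona.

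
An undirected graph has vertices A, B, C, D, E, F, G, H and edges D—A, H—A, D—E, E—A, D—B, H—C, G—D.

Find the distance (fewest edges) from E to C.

Distance 0: E.
Distance 1: A, D.
Distance 2: B, G, H.
Distance 3: C — contains C.

3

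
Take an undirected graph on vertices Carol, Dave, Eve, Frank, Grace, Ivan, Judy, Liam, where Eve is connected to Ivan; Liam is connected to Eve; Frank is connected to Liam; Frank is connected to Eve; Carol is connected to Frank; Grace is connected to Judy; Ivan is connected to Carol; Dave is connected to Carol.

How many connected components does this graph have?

From Carol: component {Carol, Dave, Eve, Frank, Ivan, Liam}.
From Grace: component {Grace, Judy}.
That's 2 components.

2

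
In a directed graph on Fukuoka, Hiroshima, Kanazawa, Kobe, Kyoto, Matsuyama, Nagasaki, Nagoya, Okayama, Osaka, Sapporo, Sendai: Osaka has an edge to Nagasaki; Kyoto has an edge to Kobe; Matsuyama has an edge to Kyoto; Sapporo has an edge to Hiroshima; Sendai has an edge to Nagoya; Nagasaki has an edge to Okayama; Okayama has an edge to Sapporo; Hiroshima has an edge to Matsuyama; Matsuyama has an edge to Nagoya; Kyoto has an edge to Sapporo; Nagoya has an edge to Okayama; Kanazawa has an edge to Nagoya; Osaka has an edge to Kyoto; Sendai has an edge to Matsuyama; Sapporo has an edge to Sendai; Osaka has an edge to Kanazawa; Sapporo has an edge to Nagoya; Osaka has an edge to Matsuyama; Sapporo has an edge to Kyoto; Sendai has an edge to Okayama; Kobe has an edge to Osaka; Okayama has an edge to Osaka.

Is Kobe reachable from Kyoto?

Explore from Kyoto.
Distance 1: reach Kobe, Sapporo.
Found Kobe.

Yes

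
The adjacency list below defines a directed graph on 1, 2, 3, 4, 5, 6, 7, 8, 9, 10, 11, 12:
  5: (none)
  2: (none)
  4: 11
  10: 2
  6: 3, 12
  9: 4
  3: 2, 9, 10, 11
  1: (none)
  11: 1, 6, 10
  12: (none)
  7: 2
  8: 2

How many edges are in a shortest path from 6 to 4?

3

Distance 0: 6.
Distance 1: 3, 12.
Distance 2: 2, 9, 10, 11.
Distance 3: 1, 4 — contains 4.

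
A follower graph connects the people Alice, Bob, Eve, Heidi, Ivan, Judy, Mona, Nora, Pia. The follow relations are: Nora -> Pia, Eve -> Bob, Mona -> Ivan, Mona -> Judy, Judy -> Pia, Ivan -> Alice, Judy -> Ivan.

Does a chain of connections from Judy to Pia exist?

Explore from Judy.
Distance 1: reach Ivan, Pia.
Found Pia.

Yes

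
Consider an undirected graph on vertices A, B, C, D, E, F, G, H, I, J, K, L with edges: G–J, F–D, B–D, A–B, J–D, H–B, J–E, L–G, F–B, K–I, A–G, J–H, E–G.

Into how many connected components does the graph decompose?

3

From A: component {A, B, D, E, F, G, H, J, L}.
From C: component {C}.
From I: component {I, K}.
That's 3 components.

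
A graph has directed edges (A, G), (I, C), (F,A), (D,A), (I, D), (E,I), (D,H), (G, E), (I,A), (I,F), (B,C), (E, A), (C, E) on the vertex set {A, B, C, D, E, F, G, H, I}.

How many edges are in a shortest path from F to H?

6

Distance 0: F.
Distance 1: A.
Distance 2: G.
Distance 3: E.
Distance 4: I.
Distance 5: C, D.
Distance 6: H — contains H.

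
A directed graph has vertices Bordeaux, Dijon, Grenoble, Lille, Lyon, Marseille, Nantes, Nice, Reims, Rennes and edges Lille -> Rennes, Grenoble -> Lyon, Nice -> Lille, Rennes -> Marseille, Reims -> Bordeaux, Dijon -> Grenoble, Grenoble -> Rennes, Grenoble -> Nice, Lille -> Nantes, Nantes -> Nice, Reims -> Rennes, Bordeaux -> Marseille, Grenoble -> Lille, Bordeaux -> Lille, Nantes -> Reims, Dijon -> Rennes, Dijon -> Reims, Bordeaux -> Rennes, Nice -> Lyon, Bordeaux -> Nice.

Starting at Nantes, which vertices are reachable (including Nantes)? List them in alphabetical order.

Bordeaux, Lille, Lyon, Marseille, Nantes, Nice, Reims, Rennes

Start at Nantes.
Its neighbours: Nice, Reims.
Then their neighbours: Bordeaux, Lille, Lyon, Rennes.
Then next layer: Marseille.
Nothing further is reachable.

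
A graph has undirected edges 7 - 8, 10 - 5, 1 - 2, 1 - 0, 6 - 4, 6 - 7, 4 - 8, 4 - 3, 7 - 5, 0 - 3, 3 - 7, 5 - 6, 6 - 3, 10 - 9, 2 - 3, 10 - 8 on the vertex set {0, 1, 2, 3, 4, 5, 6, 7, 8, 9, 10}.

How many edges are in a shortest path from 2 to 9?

5

Distance 0: 2.
Distance 1: 1, 3.
Distance 2: 0, 4, 6, 7.
Distance 3: 5, 8.
Distance 4: 10.
Distance 5: 9 — contains 9.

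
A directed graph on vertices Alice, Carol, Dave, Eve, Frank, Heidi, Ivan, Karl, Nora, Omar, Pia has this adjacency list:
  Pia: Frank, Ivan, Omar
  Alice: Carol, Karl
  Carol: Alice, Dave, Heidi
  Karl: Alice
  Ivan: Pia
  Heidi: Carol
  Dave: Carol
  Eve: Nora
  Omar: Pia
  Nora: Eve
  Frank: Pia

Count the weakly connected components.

3

From Alice: component {Alice, Carol, Dave, Heidi, Karl}.
From Eve: component {Eve, Nora}.
From Frank: component {Frank, Ivan, Omar, Pia}.
That's 3 components.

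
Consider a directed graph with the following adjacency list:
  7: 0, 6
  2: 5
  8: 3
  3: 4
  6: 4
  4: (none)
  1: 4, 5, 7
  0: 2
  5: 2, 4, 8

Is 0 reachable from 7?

Yes

Explore from 7.
Distance 1: reach 0, 6.
Found 0.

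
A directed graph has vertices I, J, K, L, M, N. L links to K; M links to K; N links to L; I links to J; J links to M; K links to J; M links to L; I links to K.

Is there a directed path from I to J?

Explore from I.
Distance 1: reach J, K.
Found J.

Yes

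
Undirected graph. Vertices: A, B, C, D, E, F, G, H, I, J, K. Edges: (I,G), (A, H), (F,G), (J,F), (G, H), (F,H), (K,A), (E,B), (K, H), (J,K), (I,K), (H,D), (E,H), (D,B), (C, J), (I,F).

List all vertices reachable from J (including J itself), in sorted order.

Start at J.
Its neighbours: C, F, K.
Then their neighbours: A, G, H, I.
Then next layer: D, E.
Then next layer: B.
Every vertex is now reached.

A, B, C, D, E, F, G, H, I, J, K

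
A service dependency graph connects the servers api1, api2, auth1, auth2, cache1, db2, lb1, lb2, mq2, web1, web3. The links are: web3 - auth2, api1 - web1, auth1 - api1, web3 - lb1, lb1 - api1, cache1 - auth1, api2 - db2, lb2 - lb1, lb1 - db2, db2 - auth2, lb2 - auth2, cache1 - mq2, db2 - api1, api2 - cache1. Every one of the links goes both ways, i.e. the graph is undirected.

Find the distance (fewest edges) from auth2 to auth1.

3

Distance 0: auth2.
Distance 1: db2, lb2, web3.
Distance 2: api1, api2, lb1.
Distance 3: auth1, cache1, web1 — contains auth1.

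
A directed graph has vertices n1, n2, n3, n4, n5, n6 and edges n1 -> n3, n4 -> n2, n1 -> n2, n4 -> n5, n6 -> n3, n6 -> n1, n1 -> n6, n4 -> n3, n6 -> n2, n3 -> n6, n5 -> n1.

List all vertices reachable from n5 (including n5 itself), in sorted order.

n1, n2, n3, n5, n6

Start at n5.
Its neighbours: n1.
Then their neighbours: n2, n3, n6.
Nothing further is reachable.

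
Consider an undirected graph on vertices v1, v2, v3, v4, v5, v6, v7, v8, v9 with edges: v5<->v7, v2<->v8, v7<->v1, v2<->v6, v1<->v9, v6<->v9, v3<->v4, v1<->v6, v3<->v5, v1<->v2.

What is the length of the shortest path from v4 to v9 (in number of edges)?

5

Distance 0: v4.
Distance 1: v3.
Distance 2: v5.
Distance 3: v7.
Distance 4: v1.
Distance 5: v2, v6, v9 — contains v9.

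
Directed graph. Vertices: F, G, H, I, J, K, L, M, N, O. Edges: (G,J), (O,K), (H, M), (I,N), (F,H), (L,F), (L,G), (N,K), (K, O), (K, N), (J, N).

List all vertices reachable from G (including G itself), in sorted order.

G, J, K, N, O

Start at G.
Its neighbours: J.
Then their neighbours: N.
Then next layer: K.
Then next layer: O.
Nothing further is reachable.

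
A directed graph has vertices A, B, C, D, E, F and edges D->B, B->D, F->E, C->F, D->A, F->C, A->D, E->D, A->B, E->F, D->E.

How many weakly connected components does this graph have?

1

From A: component {A, B, C, D, E, F}.
That's 1 component.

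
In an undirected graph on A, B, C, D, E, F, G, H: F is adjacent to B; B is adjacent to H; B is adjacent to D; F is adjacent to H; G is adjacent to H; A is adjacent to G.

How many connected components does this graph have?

3

From A: component {A, B, D, F, G, H}.
From C: component {C}.
From E: component {E}.
That's 3 components.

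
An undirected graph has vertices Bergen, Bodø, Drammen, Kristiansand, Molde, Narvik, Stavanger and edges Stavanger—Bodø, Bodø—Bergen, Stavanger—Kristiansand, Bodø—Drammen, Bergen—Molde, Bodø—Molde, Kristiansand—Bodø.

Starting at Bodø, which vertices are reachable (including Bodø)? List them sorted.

Bergen, Bodø, Drammen, Kristiansand, Molde, Stavanger

Start at Bodø.
Its neighbours: Bergen, Drammen, Kristiansand, Molde, Stavanger.
Nothing further is reachable.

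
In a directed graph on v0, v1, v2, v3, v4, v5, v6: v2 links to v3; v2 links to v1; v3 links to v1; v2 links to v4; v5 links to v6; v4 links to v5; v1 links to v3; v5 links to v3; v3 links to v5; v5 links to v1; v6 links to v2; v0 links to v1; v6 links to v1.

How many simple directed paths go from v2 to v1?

v2→v1
v2→v3→v1
v2→v3→v5→v1
v2→v3→v5→v6→v1
v2→v4→v5→v1
v2→v4→v5→v3→v1
v2→v4→v5→v6→v1

7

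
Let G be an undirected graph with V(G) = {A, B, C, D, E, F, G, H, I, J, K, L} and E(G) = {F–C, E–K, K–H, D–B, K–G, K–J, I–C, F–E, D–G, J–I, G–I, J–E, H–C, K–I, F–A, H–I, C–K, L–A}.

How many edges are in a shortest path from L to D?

6

Distance 0: L.
Distance 1: A.
Distance 2: F.
Distance 3: C, E.
Distance 4: H, I, J, K.
Distance 5: G.
Distance 6: D — contains D.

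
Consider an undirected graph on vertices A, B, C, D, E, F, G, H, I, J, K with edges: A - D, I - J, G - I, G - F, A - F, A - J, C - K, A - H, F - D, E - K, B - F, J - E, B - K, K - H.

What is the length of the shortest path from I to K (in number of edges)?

3

Distance 0: I.
Distance 1: G, J.
Distance 2: A, E, F.
Distance 3: B, D, H, K — contains K.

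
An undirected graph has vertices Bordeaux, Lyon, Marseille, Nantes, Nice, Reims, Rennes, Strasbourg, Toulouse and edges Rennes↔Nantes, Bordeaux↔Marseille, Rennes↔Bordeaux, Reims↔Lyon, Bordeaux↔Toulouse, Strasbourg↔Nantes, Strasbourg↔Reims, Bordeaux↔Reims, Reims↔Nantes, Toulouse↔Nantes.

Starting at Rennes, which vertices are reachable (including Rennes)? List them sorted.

Bordeaux, Lyon, Marseille, Nantes, Reims, Rennes, Strasbourg, Toulouse

Start at Rennes.
Its neighbours: Bordeaux, Nantes.
Then their neighbours: Marseille, Reims, Strasbourg, Toulouse.
Then next layer: Lyon.
Nothing further is reachable.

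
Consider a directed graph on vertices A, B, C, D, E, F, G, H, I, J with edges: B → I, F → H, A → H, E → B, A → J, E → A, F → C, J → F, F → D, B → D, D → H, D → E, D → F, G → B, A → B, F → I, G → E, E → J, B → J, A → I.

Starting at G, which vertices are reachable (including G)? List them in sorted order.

Start at G.
Its neighbours: B, E.
Then their neighbours: A, D, I, J.
Then next layer: F, H.
Then next layer: C.
Every vertex is now reached.

A, B, C, D, E, F, G, H, I, J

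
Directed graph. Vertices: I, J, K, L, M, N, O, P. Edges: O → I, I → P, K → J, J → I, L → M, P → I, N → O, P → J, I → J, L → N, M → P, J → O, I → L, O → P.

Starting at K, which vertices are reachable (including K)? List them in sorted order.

I, J, K, L, M, N, O, P

Start at K.
Its neighbours: J.
Then their neighbours: I, O.
Then next layer: L, P.
Then next layer: M, N.
Every vertex is now reached.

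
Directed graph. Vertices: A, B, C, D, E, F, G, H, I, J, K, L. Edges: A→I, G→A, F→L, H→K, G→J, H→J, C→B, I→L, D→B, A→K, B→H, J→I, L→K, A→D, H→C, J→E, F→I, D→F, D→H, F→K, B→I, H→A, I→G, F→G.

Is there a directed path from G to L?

Yes

Explore from G.
Distance 1: reach A, J.
Distance 2: reach D, E, I, K.
Distance 3: reach B, F, H, L.
Found L.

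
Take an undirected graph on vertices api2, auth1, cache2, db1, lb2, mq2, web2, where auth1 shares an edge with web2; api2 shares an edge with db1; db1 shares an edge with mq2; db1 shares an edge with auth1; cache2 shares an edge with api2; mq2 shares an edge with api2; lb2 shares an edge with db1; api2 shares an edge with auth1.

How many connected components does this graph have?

From api2: component {api2, auth1, cache2, db1, lb2, mq2, web2}.
That's 1 component.

1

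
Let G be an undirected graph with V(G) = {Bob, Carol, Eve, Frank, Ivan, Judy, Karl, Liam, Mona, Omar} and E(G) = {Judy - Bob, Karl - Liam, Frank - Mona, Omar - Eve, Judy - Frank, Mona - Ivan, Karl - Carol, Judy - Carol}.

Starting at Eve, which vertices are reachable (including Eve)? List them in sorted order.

Start at Eve.
Its neighbours: Omar.
Nothing further is reachable.

Eve, Omar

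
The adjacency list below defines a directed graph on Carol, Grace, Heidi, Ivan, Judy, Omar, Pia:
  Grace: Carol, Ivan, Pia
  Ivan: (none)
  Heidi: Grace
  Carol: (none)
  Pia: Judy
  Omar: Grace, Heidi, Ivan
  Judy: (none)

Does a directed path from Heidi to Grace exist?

Yes

Explore from Heidi.
Distance 1: reach Grace.
Found Grace.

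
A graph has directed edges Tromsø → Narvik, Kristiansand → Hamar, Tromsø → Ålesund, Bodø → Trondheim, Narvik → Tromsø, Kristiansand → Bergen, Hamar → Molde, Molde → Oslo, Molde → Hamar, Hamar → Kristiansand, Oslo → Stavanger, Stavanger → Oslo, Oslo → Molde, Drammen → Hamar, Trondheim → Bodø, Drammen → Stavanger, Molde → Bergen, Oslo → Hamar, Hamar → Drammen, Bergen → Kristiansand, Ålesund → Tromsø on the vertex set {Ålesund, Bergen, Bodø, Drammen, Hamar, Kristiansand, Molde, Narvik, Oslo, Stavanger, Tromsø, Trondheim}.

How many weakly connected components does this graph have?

From Ålesund: component {Ålesund, Narvik, Tromsø}.
From Bergen: component {Bergen, Drammen, Hamar, Kristiansand, Molde, Oslo, Stavanger}.
From Bodø: component {Bodø, Trondheim}.
That's 3 components.

3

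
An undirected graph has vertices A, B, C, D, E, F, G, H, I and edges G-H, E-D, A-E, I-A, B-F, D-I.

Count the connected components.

4

From A: component {A, D, E, I}.
From B: component {B, F}.
From C: component {C}.
From G: component {G, H}.
That's 4 components.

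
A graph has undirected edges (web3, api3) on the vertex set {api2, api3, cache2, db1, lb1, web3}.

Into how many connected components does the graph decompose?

5

From api2: component {api2}.
From api3: component {api3, web3}.
From cache2: component {cache2}.
From db1: component {db1}.
From lb1: component {lb1}.
That's 5 components.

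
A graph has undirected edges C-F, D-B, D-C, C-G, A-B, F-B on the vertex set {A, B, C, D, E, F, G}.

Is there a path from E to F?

E has no edges, so nothing is reachable from it.

No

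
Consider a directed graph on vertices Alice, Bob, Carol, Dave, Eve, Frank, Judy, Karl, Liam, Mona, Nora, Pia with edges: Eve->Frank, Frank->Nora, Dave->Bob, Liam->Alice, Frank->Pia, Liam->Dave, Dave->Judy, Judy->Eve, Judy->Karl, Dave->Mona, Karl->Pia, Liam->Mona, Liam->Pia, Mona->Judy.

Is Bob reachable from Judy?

No

Explore from Judy.
Distance 1: reach Eve, Karl.
Distance 2: reach Frank, Pia.
Distance 3: reach Nora.
The search from Judy is exhausted; no directed path reaches Bob.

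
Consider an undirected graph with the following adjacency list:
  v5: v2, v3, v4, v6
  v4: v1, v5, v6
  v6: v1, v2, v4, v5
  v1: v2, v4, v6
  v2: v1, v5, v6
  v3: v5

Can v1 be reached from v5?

Yes

Explore from v5.
Distance 1: reach v2, v3, v4, v6.
Distance 2: reach v1.
Found v1.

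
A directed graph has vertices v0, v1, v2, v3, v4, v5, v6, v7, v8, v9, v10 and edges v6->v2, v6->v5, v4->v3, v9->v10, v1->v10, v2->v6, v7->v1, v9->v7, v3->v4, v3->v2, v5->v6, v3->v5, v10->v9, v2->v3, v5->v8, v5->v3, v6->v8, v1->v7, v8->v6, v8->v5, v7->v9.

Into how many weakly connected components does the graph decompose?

From v0: component {v0}.
From v1: component {v1, v7, v9, v10}.
From v2: component {v2, v3, v4, v5, v6, v8}.
That's 3 components.

3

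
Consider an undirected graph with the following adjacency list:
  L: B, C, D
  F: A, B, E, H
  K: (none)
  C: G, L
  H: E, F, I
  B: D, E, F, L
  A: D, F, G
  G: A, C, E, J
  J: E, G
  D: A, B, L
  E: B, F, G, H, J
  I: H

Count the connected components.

From A: component {A, B, C, D, E, F, G, H, I, J, L}.
From K: component {K}.
That's 2 components.

2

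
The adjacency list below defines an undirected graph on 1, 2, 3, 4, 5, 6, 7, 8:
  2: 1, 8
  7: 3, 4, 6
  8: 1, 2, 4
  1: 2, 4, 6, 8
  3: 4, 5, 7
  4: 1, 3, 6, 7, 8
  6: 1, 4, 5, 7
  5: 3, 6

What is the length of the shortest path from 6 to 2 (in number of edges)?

2

Distance 0: 6.
Distance 1: 1, 4, 5, 7.
Distance 2: 2, 3, 8 — contains 2.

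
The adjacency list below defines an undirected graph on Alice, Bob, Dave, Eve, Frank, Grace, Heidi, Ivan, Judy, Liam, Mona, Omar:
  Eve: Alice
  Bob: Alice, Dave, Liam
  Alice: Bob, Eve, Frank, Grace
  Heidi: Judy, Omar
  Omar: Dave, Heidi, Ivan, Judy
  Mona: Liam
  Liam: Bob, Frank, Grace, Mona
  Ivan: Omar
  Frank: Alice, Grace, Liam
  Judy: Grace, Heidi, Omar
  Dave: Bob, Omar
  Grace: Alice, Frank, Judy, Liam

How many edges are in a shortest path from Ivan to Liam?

Distance 0: Ivan.
Distance 1: Omar.
Distance 2: Dave, Heidi, Judy.
Distance 3: Bob, Grace.
Distance 4: Alice, Frank, Liam — contains Liam.

4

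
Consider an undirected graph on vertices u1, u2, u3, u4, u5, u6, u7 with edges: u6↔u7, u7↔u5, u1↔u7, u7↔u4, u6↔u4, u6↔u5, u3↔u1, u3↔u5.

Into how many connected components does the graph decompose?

From u1: component {u1, u3, u4, u5, u6, u7}.
From u2: component {u2}.
That's 2 components.

2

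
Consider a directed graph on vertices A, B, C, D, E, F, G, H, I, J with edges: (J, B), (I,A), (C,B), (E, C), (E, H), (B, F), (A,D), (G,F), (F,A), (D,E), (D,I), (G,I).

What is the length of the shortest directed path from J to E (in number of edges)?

5

Distance 0: J.
Distance 1: B.
Distance 2: F.
Distance 3: A.
Distance 4: D.
Distance 5: E, I — contains E.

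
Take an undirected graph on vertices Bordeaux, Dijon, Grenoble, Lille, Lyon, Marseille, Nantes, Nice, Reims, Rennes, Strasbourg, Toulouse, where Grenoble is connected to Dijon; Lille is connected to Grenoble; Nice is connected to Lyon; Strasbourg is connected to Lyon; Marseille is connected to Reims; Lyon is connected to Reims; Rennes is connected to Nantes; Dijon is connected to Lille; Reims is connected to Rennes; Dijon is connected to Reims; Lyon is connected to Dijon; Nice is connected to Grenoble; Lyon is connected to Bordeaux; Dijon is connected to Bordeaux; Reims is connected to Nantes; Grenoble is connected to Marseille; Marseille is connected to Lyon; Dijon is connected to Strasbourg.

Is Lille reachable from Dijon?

Explore from Dijon.
Distance 1: reach Bordeaux, Grenoble, Lille, Lyon, Reims, Strasbourg.
Found Lille.

Yes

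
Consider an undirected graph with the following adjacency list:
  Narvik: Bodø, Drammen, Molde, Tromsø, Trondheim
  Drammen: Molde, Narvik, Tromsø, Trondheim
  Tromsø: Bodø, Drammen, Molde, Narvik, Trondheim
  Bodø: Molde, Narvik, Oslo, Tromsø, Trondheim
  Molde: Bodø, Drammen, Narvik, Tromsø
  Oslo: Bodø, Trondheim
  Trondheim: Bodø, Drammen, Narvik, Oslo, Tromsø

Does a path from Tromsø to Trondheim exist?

Yes

Explore from Tromsø.
Distance 1: reach Bodø, Drammen, Molde, Narvik, Trondheim.
Found Trondheim.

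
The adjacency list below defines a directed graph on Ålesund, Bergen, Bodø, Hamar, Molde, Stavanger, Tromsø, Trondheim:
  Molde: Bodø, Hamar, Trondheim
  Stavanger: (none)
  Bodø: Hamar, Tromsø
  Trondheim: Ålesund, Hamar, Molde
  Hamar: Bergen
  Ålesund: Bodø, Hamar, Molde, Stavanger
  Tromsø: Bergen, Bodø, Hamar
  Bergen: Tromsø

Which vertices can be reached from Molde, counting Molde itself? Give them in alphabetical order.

Start at Molde.
Its neighbours: Bodø, Hamar, Trondheim.
Then their neighbours: Ålesund, Bergen, Tromsø.
Then next layer: Stavanger.
Every vertex is now reached.

Ålesund, Bergen, Bodø, Hamar, Molde, Stavanger, Tromsø, Trondheim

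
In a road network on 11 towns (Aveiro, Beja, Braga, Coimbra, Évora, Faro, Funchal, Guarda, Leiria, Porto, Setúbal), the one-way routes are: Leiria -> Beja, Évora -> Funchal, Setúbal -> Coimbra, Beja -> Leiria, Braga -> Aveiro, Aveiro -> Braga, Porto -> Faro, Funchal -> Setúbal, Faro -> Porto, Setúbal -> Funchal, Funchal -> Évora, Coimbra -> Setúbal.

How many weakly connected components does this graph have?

5

From Aveiro: component {Aveiro, Braga}.
From Beja: component {Beja, Leiria}.
From Coimbra: component {Coimbra, Évora, Funchal, Setúbal}.
From Faro: component {Faro, Porto}.
From Guarda: component {Guarda}.
That's 5 components.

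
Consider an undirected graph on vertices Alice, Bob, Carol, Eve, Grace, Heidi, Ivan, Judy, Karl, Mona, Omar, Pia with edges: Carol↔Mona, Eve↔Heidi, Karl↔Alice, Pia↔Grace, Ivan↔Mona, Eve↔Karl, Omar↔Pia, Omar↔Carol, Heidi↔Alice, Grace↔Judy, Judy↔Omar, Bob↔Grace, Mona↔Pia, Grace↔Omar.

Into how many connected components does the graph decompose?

2

From Alice: component {Alice, Eve, Heidi, Karl}.
From Bob: component {Bob, Carol, Grace, Ivan, Judy, Mona, Omar, Pia}.
That's 2 components.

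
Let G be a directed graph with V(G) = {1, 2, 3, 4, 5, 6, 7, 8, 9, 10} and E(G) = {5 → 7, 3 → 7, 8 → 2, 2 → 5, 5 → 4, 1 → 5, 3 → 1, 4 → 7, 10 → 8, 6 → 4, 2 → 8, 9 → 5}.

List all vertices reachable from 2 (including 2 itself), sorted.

2, 4, 5, 7, 8

Start at 2.
Its neighbours: 5, 8.
Then their neighbours: 4, 7.
Nothing further is reachable.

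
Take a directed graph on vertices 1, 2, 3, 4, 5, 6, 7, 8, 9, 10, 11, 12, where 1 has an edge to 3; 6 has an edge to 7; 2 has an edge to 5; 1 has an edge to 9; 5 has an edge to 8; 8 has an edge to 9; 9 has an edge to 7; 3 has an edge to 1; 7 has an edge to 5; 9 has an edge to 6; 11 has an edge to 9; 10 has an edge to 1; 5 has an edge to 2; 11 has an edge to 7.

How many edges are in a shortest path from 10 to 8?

5

Distance 0: 10.
Distance 1: 1.
Distance 2: 3, 9.
Distance 3: 6, 7.
Distance 4: 5.
Distance 5: 2, 8 — contains 8.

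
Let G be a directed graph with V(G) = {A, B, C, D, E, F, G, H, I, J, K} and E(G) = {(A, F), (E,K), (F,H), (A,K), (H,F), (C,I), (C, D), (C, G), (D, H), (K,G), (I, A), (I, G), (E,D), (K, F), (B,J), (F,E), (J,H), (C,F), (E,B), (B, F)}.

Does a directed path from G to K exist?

G has no outgoing edges, so nothing is reachable from it.

No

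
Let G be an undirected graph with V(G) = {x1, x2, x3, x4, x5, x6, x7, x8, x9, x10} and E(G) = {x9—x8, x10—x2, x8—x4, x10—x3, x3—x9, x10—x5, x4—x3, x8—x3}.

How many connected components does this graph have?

4

From x1: component {x1}.
From x2: component {x2, x3, x4, x5, x8, x9, x10}.
From x6: component {x6}.
From x7: component {x7}.
That's 4 components.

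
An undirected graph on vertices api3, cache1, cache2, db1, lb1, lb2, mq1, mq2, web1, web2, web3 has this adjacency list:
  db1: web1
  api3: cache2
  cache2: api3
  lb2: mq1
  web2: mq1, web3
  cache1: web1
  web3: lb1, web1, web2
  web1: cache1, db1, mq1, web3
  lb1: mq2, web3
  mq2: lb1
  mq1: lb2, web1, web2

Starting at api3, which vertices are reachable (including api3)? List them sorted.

api3, cache2

Start at api3.
Its neighbours: cache2.
Nothing further is reachable.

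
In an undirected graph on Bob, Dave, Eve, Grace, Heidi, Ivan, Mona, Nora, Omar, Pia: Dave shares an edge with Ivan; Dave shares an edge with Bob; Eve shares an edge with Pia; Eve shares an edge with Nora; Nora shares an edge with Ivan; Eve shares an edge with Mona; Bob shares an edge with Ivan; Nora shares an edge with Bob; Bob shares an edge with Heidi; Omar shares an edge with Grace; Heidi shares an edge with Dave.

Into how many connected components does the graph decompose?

2

From Bob: component {Bob, Dave, Eve, Heidi, Ivan, Mona, Nora, Pia}.
From Grace: component {Grace, Omar}.
That's 2 components.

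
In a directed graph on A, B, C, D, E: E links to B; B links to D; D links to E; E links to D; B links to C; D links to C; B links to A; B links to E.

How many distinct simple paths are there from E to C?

E→B→C
E→B→D→C
E→D→C

3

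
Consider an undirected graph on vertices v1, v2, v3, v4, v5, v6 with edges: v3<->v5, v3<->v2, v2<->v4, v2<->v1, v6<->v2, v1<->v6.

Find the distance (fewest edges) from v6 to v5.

3

Distance 0: v6.
Distance 1: v1, v2.
Distance 2: v3, v4.
Distance 3: v5 — contains v5.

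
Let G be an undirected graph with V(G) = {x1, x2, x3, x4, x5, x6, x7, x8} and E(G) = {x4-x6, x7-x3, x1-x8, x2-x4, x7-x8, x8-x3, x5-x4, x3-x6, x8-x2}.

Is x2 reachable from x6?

Yes

Explore from x6.
Distance 1: reach x3, x4.
Distance 2: reach x2, x5, x7, x8.
Found x2.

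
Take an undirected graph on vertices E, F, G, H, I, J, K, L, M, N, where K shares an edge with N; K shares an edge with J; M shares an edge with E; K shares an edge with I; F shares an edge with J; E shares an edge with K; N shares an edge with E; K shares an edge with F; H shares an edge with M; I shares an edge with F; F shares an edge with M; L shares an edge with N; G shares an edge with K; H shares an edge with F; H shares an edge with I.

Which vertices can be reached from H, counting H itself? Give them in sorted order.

E, F, G, H, I, J, K, L, M, N

Start at H.
Its neighbours: F, I, M.
Then their neighbours: E, J, K.
Then next layer: G, N.
Then next layer: L.
Every vertex is now reached.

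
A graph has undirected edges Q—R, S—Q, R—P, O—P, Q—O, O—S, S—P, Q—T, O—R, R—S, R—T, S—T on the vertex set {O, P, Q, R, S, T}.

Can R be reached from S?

Yes

Explore from S.
Distance 1: reach O, P, Q, R, T.
Found R.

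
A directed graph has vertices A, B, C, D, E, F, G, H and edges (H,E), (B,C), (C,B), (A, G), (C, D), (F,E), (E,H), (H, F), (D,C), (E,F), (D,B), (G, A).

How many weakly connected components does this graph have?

3

From A: component {A, G}.
From B: component {B, C, D}.
From E: component {E, F, H}.
That's 3 components.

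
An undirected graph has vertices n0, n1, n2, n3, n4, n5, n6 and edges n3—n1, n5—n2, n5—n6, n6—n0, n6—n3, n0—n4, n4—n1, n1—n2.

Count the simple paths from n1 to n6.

n1–n2–n5–n6
n1–n3–n6
n1–n4–n0–n6

3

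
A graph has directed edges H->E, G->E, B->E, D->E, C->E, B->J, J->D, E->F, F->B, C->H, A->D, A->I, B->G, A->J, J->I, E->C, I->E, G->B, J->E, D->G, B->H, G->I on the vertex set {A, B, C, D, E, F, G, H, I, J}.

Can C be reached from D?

Explore from D.
Distance 1: reach E, G.
Distance 2: reach B, C, F, I.
Found C.

Yes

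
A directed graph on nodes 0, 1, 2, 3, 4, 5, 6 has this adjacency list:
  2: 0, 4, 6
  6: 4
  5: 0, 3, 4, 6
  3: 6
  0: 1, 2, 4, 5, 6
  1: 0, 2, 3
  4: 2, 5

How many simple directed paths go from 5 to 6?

5→0→1→2→6
5→0→1→3→6
5→0→2→6
5→0→4→2→6
5→0→6
5→3→6
5→4→2→0→1→3→6
5→4→2→0→6
5→4→2→6
5→6

10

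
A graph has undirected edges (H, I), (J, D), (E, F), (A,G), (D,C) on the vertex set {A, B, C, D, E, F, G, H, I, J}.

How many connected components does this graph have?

5

From A: component {A, G}.
From B: component {B}.
From C: component {C, D, J}.
From E: component {E, F}.
From H: component {H, I}.
That's 5 components.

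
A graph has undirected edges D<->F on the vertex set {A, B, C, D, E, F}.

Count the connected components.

From A: component {A}.
From B: component {B}.
From C: component {C}.
From D: component {D, F}.
From E: component {E}.
That's 5 components.

5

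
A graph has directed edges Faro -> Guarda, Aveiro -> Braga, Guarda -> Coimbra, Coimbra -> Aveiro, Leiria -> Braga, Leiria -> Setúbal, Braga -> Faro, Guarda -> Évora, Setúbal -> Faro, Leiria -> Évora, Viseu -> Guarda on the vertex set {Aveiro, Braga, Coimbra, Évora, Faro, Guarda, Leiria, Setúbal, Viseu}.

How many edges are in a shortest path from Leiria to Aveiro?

5

Distance 0: Leiria.
Distance 1: Braga, Évora, Setúbal.
Distance 2: Faro.
Distance 3: Guarda.
Distance 4: Coimbra.
Distance 5: Aveiro — contains Aveiro.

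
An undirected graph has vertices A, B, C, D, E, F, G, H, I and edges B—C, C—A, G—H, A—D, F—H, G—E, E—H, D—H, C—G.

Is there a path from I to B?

I has no edges, so nothing is reachable from it.

No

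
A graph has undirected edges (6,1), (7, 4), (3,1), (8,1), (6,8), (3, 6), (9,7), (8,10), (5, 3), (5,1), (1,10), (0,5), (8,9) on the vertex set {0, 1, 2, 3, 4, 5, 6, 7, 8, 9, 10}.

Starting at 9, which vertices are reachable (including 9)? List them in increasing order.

0, 1, 3, 4, 5, 6, 7, 8, 9, 10

Start at 9.
Its neighbours: 7, 8.
Then their neighbours: 1, 4, 6, 10.
Then next layer: 3, 5.
Then next layer: 0.
Nothing further is reachable.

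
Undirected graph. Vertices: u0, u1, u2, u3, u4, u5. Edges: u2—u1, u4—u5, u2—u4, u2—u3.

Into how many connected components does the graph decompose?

2

From u0: component {u0}.
From u1: component {u1, u2, u3, u4, u5}.
That's 2 components.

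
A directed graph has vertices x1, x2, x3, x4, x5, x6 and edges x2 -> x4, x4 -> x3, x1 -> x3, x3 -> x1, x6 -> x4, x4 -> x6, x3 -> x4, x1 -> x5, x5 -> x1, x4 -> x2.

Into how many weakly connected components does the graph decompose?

1

From x1: component {x1, x2, x3, x4, x5, x6}.
That's 1 component.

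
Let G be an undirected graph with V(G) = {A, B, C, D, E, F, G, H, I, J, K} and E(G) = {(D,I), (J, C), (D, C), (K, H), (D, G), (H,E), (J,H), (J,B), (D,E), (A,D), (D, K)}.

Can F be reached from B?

Explore from B.
Distance 1: reach J.
Distance 2: reach C, H.
Distance 3: reach D, E, K.
Distance 4: reach A, G, I.
The search is exhausted without reaching F; it lies in a different component.

No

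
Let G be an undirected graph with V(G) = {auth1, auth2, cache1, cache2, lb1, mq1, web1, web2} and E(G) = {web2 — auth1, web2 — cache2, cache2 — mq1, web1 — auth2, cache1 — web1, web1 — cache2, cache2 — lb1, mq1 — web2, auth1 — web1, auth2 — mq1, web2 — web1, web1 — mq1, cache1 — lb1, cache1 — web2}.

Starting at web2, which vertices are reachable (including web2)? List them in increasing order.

Start at web2.
Its neighbours: auth1, cache1, cache2, mq1, web1.
Then their neighbours: auth2, lb1.
Every vertex is now reached.

auth1, auth2, cache1, cache2, lb1, mq1, web1, web2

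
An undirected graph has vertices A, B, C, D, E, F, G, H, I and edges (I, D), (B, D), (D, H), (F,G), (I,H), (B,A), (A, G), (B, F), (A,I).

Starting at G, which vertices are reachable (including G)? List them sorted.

Start at G.
Its neighbours: A, F.
Then their neighbours: B, I.
Then next layer: D, H.
Nothing further is reachable.

A, B, D, F, G, H, I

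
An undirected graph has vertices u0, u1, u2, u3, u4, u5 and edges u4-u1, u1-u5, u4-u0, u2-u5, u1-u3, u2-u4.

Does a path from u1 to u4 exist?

Explore from u1.
Distance 1: reach u3, u4, u5.
Found u4.

Yes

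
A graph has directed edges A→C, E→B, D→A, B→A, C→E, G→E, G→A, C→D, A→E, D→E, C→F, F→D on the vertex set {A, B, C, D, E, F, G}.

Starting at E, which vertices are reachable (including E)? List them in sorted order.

A, B, C, D, E, F

Start at E.
Its neighbours: B.
Then their neighbours: A.
Then next layer: C.
Then next layer: D, F.
Nothing further is reachable.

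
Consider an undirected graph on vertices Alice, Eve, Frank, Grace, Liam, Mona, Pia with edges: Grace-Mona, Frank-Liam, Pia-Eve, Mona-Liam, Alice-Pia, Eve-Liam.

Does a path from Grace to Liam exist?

Explore from Grace.
Distance 1: reach Mona.
Distance 2: reach Liam.
Found Liam.

Yes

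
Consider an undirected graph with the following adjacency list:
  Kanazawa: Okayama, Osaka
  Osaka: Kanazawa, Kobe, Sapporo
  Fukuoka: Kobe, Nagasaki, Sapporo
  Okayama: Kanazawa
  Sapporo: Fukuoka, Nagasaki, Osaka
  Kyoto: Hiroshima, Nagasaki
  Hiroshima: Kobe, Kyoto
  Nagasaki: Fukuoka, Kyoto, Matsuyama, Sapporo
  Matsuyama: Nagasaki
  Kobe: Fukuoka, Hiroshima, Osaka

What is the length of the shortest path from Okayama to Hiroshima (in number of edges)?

4

Distance 0: Okayama.
Distance 1: Kanazawa.
Distance 2: Osaka.
Distance 3: Kobe, Sapporo.
Distance 4: Fukuoka, Hiroshima, Nagasaki — contains Hiroshima.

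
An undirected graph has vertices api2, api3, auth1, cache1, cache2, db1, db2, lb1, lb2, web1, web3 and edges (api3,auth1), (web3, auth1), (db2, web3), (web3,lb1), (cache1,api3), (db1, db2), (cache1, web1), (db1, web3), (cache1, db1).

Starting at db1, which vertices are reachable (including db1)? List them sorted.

api3, auth1, cache1, db1, db2, lb1, web1, web3

Start at db1.
Its neighbours: cache1, db2, web3.
Then their neighbours: api3, auth1, lb1, web1.
Nothing further is reachable.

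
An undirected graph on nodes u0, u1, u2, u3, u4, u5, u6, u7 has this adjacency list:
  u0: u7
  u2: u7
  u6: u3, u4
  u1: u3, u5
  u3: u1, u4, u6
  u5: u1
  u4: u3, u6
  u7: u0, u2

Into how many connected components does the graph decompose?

From u0: component {u0, u2, u7}.
From u1: component {u1, u3, u4, u5, u6}.
That's 2 components.

2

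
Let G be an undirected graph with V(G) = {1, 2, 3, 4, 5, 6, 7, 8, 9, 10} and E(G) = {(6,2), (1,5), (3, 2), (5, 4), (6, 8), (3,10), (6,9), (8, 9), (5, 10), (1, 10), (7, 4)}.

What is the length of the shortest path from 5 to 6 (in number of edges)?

Distance 0: 5.
Distance 1: 1, 4, 10.
Distance 2: 3, 7.
Distance 3: 2.
Distance 4: 6 — contains 6.

4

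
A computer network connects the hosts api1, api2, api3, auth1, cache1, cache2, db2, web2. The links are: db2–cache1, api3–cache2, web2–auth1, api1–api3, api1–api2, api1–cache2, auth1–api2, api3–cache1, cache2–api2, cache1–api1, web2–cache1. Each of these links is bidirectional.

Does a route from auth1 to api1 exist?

Yes

Explore from auth1.
Distance 1: reach api2, web2.
Distance 2: reach api1, cache1, cache2.
Found api1.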